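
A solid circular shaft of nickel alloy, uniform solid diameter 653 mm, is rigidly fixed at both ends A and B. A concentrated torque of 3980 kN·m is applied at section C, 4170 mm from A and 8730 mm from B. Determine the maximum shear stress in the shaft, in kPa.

49300 kPa

With uniform GJ and both ends fixed, compatibility θ_AC = θ_CB gives T_A·a = T_B·b, together with T_A + T_B = T₀.
T_A = T₀·b/(a+b) = 3.980e6·8730/12900 = 2.693e6 N·m; T_B = 1.287e6 N·m.
τ in each portion: τ_AC = 4.93×10^7 Pa, τ_CB = 2.35×10^7 Pa; maximum is in AC.
τ_max = T_AC·r/J = 2.693e6·0.327/0.0179 = 4.926×10^7 Pa.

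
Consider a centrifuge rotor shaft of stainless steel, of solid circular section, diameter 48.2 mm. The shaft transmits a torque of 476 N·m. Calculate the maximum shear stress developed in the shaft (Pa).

J = πd⁴/32 = π(0.0482)⁴/32 = 5.299×10^-7 m⁴.
τ_max = T·r/J = 476.0 × 0.0241 / 5.299×10^-7 = 2.165×10^7 Pa.

2.16e7 Pa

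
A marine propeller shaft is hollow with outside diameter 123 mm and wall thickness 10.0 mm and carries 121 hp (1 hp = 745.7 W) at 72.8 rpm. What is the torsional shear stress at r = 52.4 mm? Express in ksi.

7.88 ksi

ω = 2π·72.8/60 = 7.624 rad/s, so T = P/ω = 121×745.7 / 7.624 = 11840 N·m.
J = π(d_o⁴ − d_i⁴)/32 = π(0.123⁴ − 0.103⁴)/32 = 1.142×10^-5 m⁴.
Shear stress varies linearly with radius: τ = T·r/J = 11840 × 0.0524 / 1.142×10^-5 = 5.430×10^7 Pa.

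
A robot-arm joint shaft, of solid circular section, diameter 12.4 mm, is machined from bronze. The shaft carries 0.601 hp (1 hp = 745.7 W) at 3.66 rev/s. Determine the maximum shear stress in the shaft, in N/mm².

ω = 2π·3.66 = 23.00 rad/s, so T = P/ω = 0.601×745.7 / 23.00 = 19.49 N·m.
J = πd⁴/32 = π(0.0124)⁴/32 = 2.321×10^-9 m⁴.
τ_max = T·r/J = 19.49 × 0.00620 / 2.321×10^-9 = 5.206×10^7 Pa.

52.1 N/mm²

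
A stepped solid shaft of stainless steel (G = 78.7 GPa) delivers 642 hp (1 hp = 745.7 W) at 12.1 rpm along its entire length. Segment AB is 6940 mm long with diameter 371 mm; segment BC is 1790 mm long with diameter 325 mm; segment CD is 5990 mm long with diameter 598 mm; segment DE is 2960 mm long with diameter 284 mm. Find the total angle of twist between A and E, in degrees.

2.88°

ω = 2π·12.1/60 = 1.267 rad/s, so T = P/ω = 642×745.7 / 1.267 = 377800 N·m.
J_AB = π(0.371)⁴/32 = 1.86×10^-3 m⁴; J_BC = π(0.325)⁴/32 = 1.10×10^-3 m⁴; J_CD = π(0.598)⁴/32 = 0.0126 m⁴; J_DE = π(0.284)⁴/32 = 6.39×10^-4 m⁴.
θ = (T/G)·Σ L_i/J_i = (377800/78.7×10⁹)·(6.94/1.86×10^-3 + 1.79/1.10×10^-3 + 5.99/0.0126 + 2.96/6.39×10^-4) = 0.05030 rad.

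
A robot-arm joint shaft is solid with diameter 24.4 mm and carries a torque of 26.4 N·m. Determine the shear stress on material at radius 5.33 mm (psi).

J = πd⁴/32 = π(0.0244)⁴/32 = 3.480×10^-8 m⁴.
Shear stress varies linearly with radius: τ = T·r/J = 26.40 × 0.00533 / 3.480×10^-8 = 4.044×10^6 Pa.

586 psi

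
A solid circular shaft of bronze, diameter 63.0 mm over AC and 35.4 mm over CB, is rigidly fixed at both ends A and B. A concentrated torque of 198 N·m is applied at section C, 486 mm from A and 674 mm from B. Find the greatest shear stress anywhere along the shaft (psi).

546 psi

Compatibility: T_A·a/J_AC = T_B·b/J_CB with T_A + T_B = T₀.
J_AC = 1.55×10^-6 m⁴, J_CB = 1.54×10^-7 m⁴, so T_A = T₀·(J_AC/a)/((J_AC/a)+(J_CB/b)) = 184.7 N·m, T_B = 13.28 N·m.
τ in each portion: τ_AC = 3.76×10^6 Pa, τ_CB = 1.52×10^6 Pa; maximum is in AC.
τ_max = T_AC·r/J = 184.7·0.0315/1.55×10^-6 = 3.762×10^6 Pa.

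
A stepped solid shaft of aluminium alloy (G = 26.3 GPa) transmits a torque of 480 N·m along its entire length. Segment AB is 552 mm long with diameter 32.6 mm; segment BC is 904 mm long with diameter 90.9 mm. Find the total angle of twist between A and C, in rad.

J_AB = π(0.0326)⁴/32 = 1.11×10^-7 m⁴; J_BC = π(0.0909)⁴/32 = 6.70×10^-6 m⁴.
θ = (T/G)·Σ L_i/J_i = (480.0/26.3×10⁹)·(0.552/1.11×10^-7 + 0.904/6.70×10^-6) = 0.09332 rad.

0.0933 rad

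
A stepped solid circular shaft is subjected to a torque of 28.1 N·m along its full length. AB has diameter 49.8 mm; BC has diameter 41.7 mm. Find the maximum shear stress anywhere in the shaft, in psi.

286 psi

Under the same torque, τ_max = 16T/(πd³) is largest where d is smallest — segment BC (d = 41.7 mm).
τ_max = 16·28.10/(π·(0.0417)³) = 1.974×10^6 Pa.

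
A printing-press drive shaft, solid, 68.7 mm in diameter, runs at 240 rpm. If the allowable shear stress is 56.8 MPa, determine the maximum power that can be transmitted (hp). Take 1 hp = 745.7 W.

J = πd⁴/32 = π(0.0687)⁴/32 = 2.187×10^-6 m⁴.
T_max = τ_allow·J/r = 5.68×10^7 × 2.187×10^-6 / 0.0343 = 3616 N·m.
ω = 2π·240/60 = 25.13 rad/s, so P_max = T_max·ω = 9.088×10^4 W.

122 hp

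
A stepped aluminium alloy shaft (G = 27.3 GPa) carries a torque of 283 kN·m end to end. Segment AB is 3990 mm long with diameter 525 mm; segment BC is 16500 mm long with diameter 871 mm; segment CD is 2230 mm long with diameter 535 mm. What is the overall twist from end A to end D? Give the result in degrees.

J_AB = π(0.525)⁴/32 = 7.46×10^-3 m⁴; J_BC = π(0.871)⁴/32 = 0.0565 m⁴; J_CD = π(0.535)⁴/32 = 8.04×10^-3 m⁴.
θ = (T/G)·Σ L_i/J_i = (283000/27.3×10⁹)·(3.99/7.46×10^-3 + 16.5/0.0565 + 2.23/8.04×10^-3) = 0.01145 rad.

0.656°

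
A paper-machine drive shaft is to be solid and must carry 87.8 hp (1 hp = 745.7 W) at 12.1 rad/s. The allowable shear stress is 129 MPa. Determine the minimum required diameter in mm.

59.8 mm

ω = 12.1 rad/s, so T = P/ω = 87.8×745.7 / 12.10 = 5411 N·m.
For a solid shaft τ_max = 16T/(πd³), so d = (16T/(π τ_allow))^(1/3) = (16·5411/(π·1.29×10^8))^(1/3) = 0.05978 m.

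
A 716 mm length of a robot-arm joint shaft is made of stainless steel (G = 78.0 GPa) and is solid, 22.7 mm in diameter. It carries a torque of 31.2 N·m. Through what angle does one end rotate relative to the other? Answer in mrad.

J = πd⁴/32 = π(0.0227)⁴/32 = 2.607×10^-8 m⁴.
θ = T·L/(G·J) = 31.20 × 0.716 / (78.0×10⁹ × 2.607×10^-8) = 0.01099 rad.

11.0 mrad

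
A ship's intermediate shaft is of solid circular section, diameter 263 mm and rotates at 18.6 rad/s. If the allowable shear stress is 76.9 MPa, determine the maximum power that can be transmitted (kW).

5110 kW

J = πd⁴/32 = π(0.263)⁴/32 = 4.697×10^-4 m⁴.
T_max = τ_allow·J/r = 7.69×10^7 × 4.697×10^-4 / 0.132 = 274700 N·m.
ω = 18.6 rad/s, so P_max = T_max·ω = 5.109×10^6 W.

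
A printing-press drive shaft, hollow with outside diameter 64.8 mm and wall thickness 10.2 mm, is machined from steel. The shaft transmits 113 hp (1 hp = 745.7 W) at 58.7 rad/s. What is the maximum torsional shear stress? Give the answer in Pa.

ω = 58.7 rad/s, so T = P/ω = 113×745.7 / 58.70 = 1436 N·m.
J = π(d_o⁴ − d_i⁴)/32 = π(0.0648⁴ − 0.0444⁴)/32 = 1.349×10^-6 m⁴.
τ_max = T·r/J = 1436 × 0.0324 / 1.349×10^-6 = 3.447×10^7 Pa.

3.45e7 Pa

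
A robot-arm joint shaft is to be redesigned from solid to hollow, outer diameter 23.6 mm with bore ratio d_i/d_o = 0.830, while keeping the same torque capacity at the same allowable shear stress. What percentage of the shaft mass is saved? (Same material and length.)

Equal τ_max and T ⇒ the solid shaft needs d_s³ = d_o³(1−k⁴), so d_s = 23.6·(1−0.830⁴)^(1/3) = 19.04 mm.
Area ratio A_h/A_s = d_o²(1−k²)/d_s² = (1−k²)/(1−k⁴)^(2/3) = 0.4778.
Mass saving = 1 − 0.4778 = 52.2 %.

52.2 %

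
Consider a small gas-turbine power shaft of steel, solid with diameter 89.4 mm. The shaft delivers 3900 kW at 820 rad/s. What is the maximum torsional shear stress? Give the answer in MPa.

33.9 MPa

ω = 820 rad/s, so T = P/ω = 3900×10³ / 820.0 = 4756 N·m.
J = πd⁴/32 = π(0.0894)⁴/32 = 6.271×10^-6 m⁴.
τ_max = T·r/J = 4756 × 0.0447 / 6.271×10^-6 = 3.390×10^7 Pa.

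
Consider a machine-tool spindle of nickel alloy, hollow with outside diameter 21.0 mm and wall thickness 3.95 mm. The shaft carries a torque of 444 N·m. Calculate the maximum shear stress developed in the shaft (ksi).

41.7 ksi

J = π(d_o⁴ − d_i⁴)/32 = π(0.0210⁴ − 0.0131⁴)/32 = 1.620×10^-8 m⁴.
τ_max = T·r/J = 444.0 × 0.0105 / 1.620×10^-8 = 2.877×10^8 Pa.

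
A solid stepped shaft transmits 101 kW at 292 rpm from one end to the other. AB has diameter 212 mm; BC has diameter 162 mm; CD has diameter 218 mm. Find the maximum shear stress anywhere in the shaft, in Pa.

ω = 2π·292/60 = 30.58 rad/s, so T = P/ω = 101×10³ / 30.58 = 3303 N·m.
Under the same torque, τ_max = 16T/(πd³) is largest where d is smallest — segment BC (d = 162 mm).
τ_max = 16·3303/(π·(0.162)³) = 3.957×10^6 Pa.

3.96e6 Pa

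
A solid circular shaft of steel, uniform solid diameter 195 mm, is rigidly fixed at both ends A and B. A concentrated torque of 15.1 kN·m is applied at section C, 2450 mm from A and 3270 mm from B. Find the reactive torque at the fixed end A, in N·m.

8630 N·m

With uniform GJ and both ends fixed, compatibility θ_AC = θ_CB gives T_A·a = T_B·b, together with T_A + T_B = T₀.
T_A = T₀·b/(a+b) = 15100·3270/5720 = 8632 N·m; T_B = 6468 N·m.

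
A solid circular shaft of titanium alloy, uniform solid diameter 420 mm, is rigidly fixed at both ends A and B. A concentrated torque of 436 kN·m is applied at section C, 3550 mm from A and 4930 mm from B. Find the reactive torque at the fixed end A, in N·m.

253000 N·m

With uniform GJ and both ends fixed, compatibility θ_AC = θ_CB gives T_A·a = T_B·b, together with T_A + T_B = T₀.
T_A = T₀·b/(a+b) = 436000·4930/8480 = 253500 N·m; T_B = 182500 N·m.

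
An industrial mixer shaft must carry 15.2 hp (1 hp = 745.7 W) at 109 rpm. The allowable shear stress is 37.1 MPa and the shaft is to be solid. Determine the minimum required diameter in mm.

ω = 2π·109/60 = 11.41 rad/s, so T = P/ω = 15.2×745.7 / 11.41 = 993.0 N·m.
For a solid shaft τ_max = 16T/(πd³), so d = (16T/(π τ_allow))^(1/3) = (16·993.0/(π·3.71×10^7))^(1/3) = 0.05147 m.

51.5 mm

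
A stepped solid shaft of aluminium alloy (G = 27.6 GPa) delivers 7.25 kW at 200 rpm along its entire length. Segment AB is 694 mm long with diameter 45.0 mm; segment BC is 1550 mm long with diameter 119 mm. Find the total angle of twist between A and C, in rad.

0.0226 rad

ω = 2π·200/60 = 20.94 rad/s, so T = P/ω = 7.25×10³ / 20.94 = 346.2 N·m.
J_AB = π(0.0450)⁴/32 = 4.03×10^-7 m⁴; J_BC = π(0.119)⁴/32 = 1.97×10^-5 m⁴.
θ = (T/G)·Σ L_i/J_i = (346.2/27.6×10⁹)·(0.694/4.03×10^-7 + 1.55/1.97×10^-5) = 0.02261 rad.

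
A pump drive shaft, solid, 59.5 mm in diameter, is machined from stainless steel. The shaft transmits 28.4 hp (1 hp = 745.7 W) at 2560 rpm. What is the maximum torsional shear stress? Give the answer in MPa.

1.91 MPa

ω = 2π·2560/60 = 268.1 rad/s, so T = P/ω = 28.4×745.7 / 268.1 = 79.00 N·m.
J = πd⁴/32 = π(0.0595)⁴/32 = 1.230×10^-6 m⁴.
τ_max = T·r/J = 79.00 × 0.0297 / 1.230×10^-6 = 1.910×10^6 Pa.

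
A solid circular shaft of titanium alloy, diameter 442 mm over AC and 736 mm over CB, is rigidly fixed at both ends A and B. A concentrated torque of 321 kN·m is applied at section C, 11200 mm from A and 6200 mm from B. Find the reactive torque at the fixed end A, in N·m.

Compatibility: T_A·a/J_AC = T_B·b/J_CB with T_A + T_B = T₀.
J_AC = 3.75×10^-3 m⁴, J_CB = 0.0288 m⁴, so T_A = T₀·(J_AC/a)/((J_AC/a)+(J_CB/b)) = 21560 N·m, T_B = 299400 N·m.

21600 N·m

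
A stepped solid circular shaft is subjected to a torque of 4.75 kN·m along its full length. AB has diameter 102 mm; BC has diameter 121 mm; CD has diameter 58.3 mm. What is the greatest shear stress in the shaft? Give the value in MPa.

Under the same torque, τ_max = 16T/(πd³) is largest where d is smallest — segment CD (d = 58.3 mm).
τ_max = 16·4750/(π·(0.0583)³) = 1.221×10^8 Pa.

122 MPa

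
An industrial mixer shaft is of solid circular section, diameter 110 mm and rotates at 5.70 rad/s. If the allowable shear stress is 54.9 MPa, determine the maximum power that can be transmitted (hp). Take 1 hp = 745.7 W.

110 hp

J = πd⁴/32 = π(0.110)⁴/32 = 1.437×10^-5 m⁴.
T_max = τ_allow·J/r = 5.49×10^7 × 1.437×10^-5 / 0.0550 = 14350 N·m.
ω = 5.70 rad/s, so P_max = T_max·ω = 8.178×10^4 W.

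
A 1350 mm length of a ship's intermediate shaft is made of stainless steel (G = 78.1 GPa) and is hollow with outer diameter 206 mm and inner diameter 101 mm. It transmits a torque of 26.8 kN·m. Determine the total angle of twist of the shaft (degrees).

J = π(d_o⁴ − d_i⁴)/32 = π(0.206⁴ − 0.101⁴)/32 = 1.666×10^-4 m⁴.
θ = T·L/(G·J) = 26800 × 1.35 / (78.1×10⁹ × 1.666×10^-4) = 2.781×10^-3 rad.

0.159°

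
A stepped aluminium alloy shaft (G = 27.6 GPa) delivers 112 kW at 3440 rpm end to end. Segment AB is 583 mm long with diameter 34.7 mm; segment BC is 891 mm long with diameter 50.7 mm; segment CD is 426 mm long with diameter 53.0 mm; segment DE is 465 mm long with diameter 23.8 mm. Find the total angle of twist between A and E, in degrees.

ω = 2π·3440/60 = 360.2 rad/s, so T = P/ω = 112×10³ / 360.2 = 310.9 N·m.
J_AB = π(0.0347)⁴/32 = 1.42×10^-7 m⁴; J_BC = π(0.0507)⁴/32 = 6.49×10^-7 m⁴; J_CD = π(0.0530)⁴/32 = 7.75×10^-7 m⁴; J_DE = π(0.0238)⁴/32 = 3.15×10^-8 m⁴.
θ = (T/G)·Σ L_i/J_i = (310.9/27.6×10⁹)·(0.583/1.42×10^-7 + 0.891/6.49×10^-7 + 0.426/7.75×10^-7 + 0.465/3.15×10^-8) = 0.2341 rad.

13.4°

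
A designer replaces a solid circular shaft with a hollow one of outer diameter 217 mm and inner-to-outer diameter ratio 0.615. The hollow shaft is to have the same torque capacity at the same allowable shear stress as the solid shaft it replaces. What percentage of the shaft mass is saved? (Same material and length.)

Equal τ_max and T ⇒ the solid shaft needs d_s³ = d_o³(1−k⁴), so d_s = 217·(1−0.615⁴)^(1/3) = 206.1 mm.
Area ratio A_h/A_s = d_o²(1−k²)/d_s² = (1−k²)/(1−k⁴)^(2/3) = 0.6892.
Mass saving = 1 − 0.6892 = 31.1 %.

31.1 %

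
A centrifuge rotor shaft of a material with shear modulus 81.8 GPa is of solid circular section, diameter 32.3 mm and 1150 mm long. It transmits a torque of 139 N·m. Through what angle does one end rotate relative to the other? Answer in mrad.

J = πd⁴/32 = π(0.0323)⁴/32 = 1.069×10^-7 m⁴.
θ = T·L/(G·J) = 139.0 × 1.15 / (81.8×10⁹ × 1.069×10^-7) = 0.01829 rad.

18.3 mrad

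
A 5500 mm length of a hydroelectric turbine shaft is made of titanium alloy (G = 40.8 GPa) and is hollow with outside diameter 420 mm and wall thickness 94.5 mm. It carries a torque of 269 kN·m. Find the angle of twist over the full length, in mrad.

13.1 mrad

J = π(d_o⁴ − d_i⁴)/32 = π(0.420⁴ − 0.231⁴)/32 = 2.775×10^-3 m⁴.
θ = T·L/(G·J) = 269000 × 5.50 / (40.8×10⁹ × 2.775×10^-3) = 0.01307 rad.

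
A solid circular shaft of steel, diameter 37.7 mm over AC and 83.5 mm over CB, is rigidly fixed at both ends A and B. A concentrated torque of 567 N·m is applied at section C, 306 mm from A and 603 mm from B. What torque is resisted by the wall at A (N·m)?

42.9 N·m

Compatibility: T_A·a/J_AC = T_B·b/J_CB with T_A + T_B = T₀.
J_AC = 1.98×10^-7 m⁴, J_CB = 4.77×10^-6 m⁴, so T_A = T₀·(J_AC/a)/((J_AC/a)+(J_CB/b)) = 42.92 N·m, T_B = 524.1 N·m.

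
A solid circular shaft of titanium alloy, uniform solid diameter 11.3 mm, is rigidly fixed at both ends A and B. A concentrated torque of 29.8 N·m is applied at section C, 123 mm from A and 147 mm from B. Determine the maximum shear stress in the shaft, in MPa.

With uniform GJ and both ends fixed, compatibility θ_AC = θ_CB gives T_A·a = T_B·b, together with T_A + T_B = T₀.
T_A = T₀·b/(a+b) = 29.80·147/270.0 = 16.22 N·m; T_B = 13.58 N·m.
τ in each portion: τ_AC = 5.73×10^7 Pa, τ_CB = 4.79×10^7 Pa; maximum is in AC.
τ_max = T_AC·r/J = 16.22·0.00565/1.60×10^-9 = 5.727×10^7 Pa.

57.3 MPa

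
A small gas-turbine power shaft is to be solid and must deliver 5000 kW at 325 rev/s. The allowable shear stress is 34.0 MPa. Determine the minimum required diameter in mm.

71.6 mm

ω = 2π·325 = 2042 rad/s, so T = P/ω = 5000×10³ / 2042 = 2449 N·m.
For a solid shaft τ_max = 16T/(πd³), so d = (16T/(π τ_allow))^(1/3) = (16·2449/(π·3.40×10^7))^(1/3) = 0.07158 m.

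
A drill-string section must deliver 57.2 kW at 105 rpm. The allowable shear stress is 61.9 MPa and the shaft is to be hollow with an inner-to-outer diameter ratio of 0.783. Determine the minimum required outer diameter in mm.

ω = 2π·105/60 = 11.00 rad/s, so T = P/ω = 57.2×10³ / 11.00 = 5202 N·m.
For a hollow shaft with d_i/d_o = 0.783: τ_max = 16T/(π d_o³ (1−k⁴)), so d_o = [16T/(π τ_allow (1−k⁴))]^(1/3) = [16·5202/(π·6.19×10^7·0.6241)]^(1/3) = 0.08819 m.

88.2 mm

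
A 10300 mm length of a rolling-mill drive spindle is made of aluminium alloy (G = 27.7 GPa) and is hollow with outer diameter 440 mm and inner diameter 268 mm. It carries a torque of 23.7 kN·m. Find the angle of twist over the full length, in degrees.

J = π(d_o⁴ − d_i⁴)/32 = π(0.440⁴ − 0.268⁴)/32 = 3.173×10^-3 m⁴.
θ = T·L/(G·J) = 23700 × 10.3 / (27.7×10⁹ × 3.173×10^-3) = 2.777×10^-3 rad.

0.159°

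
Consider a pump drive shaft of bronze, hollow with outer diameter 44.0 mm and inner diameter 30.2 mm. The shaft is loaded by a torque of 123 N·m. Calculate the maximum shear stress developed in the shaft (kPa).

J = π(d_o⁴ − d_i⁴)/32 = π(0.0440⁴ − 0.0302⁴)/32 = 2.863×10^-7 m⁴.
τ_max = T·r/J = 123.0 × 0.0220 / 2.863×10^-7 = 9.451×10^6 Pa.

9450 kPa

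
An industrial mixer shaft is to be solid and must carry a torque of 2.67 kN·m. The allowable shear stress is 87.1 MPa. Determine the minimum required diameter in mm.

53.8 mm

For a solid shaft τ_max = 16T/(πd³), so d = (16T/(π τ_allow))^(1/3) = (16·2670/(π·8.71×10^7))^(1/3) = 0.05385 m.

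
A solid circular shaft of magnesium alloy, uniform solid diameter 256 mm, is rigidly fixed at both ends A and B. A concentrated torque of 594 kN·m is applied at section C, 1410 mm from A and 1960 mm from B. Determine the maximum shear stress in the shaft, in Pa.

1.05e8 Pa

With uniform GJ and both ends fixed, compatibility θ_AC = θ_CB gives T_A·a = T_B·b, together with T_A + T_B = T₀.
T_A = T₀·b/(a+b) = 594000·1960/3370 = 345500 N·m; T_B = 248500 N·m.
τ in each portion: τ_AC = 1.05×10^8 Pa, τ_CB = 7.54×10^7 Pa; maximum is in AC.
τ_max = T_AC·r/J = 345500·0.128/4.22×10^-4 = 1.049×10^8 Pa.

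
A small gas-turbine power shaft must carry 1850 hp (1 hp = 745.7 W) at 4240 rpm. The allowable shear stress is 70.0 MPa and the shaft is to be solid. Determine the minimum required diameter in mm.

60.9 mm

ω = 2π·4240/60 = 444.0 rad/s, so T = P/ω = 1850×745.7 / 444.0 = 3107 N·m.
For a solid shaft τ_max = 16T/(πd³), so d = (16T/(π τ_allow))^(1/3) = (16·3107/(π·7.00×10^7))^(1/3) = 0.06092 m.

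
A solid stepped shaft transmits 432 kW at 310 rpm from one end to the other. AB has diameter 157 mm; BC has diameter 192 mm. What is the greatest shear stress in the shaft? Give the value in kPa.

ω = 2π·310/60 = 32.46 rad/s, so T = P/ω = 432×10³ / 32.46 = 13310 N·m.
Under the same torque, τ_max = 16T/(πd³) is largest where d is smallest — segment AB (d = 157 mm).
τ_max = 16·13310/(π·(0.157)³) = 1.751×10^7 Pa.

17500 kPa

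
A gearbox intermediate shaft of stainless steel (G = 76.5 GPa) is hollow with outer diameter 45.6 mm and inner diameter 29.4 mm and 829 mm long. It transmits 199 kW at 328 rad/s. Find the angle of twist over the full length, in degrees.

ω = 328 rad/s, so T = P/ω = 199×10³ / 328.0 = 606.7 N·m.
J = π(d_o⁴ − d_i⁴)/32 = π(0.0456⁴ − 0.0294⁴)/32 = 3.511×10^-7 m⁴.
θ = T·L/(G·J) = 606.7 × 0.829 / (76.5×10⁹ × 3.511×10^-7) = 0.01872 rad.

1.07°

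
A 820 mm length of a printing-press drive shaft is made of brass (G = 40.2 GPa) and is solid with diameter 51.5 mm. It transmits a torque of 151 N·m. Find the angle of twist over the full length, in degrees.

0.256°

J = πd⁴/32 = π(0.0515)⁴/32 = 6.906×10^-7 m⁴.
θ = T·L/(G·J) = 151.0 × 0.820 / (40.2×10⁹ × 6.906×10^-7) = 4.460×10^-3 rad.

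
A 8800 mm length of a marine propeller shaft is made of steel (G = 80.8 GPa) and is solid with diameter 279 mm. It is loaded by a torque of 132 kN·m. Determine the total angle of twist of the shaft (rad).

0.0242 rad

J = πd⁴/32 = π(0.279)⁴/32 = 5.949×10^-4 m⁴.
θ = T·L/(G·J) = 132000 × 8.80 / (80.8×10⁹ × 5.949×10^-4) = 0.02417 rad.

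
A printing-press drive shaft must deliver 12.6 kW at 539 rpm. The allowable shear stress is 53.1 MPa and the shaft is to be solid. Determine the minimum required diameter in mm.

ω = 2π·539/60 = 56.44 rad/s, so T = P/ω = 12.6×10³ / 56.44 = 223.2 N·m.
For a solid shaft τ_max = 16T/(πd³), so d = (16T/(π τ_allow))^(1/3) = (16·223.2/(π·5.31×10^7))^(1/3) = 0.02777 m.

27.8 mm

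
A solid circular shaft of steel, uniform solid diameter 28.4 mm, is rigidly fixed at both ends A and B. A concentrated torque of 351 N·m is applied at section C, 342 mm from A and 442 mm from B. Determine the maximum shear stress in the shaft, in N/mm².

With uniform GJ and both ends fixed, compatibility θ_AC = θ_CB gives T_A·a = T_B·b, together with T_A + T_B = T₀.
T_A = T₀·b/(a+b) = 351.0·442/784.0 = 197.9 N·m; T_B = 153.1 N·m.
τ in each portion: τ_AC = 4.40×10^7 Pa, τ_CB = 3.40×10^7 Pa; maximum is in AC.
τ_max = T_AC·r/J = 197.9·0.0142/6.39×10^-8 = 4.400×10^7 Pa.

44.0 N/mm²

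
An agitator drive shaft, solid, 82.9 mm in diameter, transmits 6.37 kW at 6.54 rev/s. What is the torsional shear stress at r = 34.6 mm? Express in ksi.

0.168 ksi

ω = 2π·6.54 = 41.09 rad/s, so T = P/ω = 6.37×10³ / 41.09 = 155.0 N·m.
J = πd⁴/32 = π(0.0829)⁴/32 = 4.637×10^-6 m⁴.
Shear stress varies linearly with radius: τ = T·r/J = 155.0 × 0.0346 / 4.637×10^-6 = 1.157×10^6 Pa.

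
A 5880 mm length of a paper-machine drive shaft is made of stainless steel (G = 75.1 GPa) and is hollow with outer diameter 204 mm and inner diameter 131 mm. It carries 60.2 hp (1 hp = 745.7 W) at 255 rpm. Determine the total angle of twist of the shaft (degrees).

0.0534°

ω = 2π·255/60 = 26.70 rad/s, so T = P/ω = 60.2×745.7 / 26.70 = 1681 N·m.
J = π(d_o⁴ − d_i⁴)/32 = π(0.204⁴ − 0.131⁴)/32 = 1.411×10^-4 m⁴.
θ = T·L/(G·J) = 1681 × 5.88 / (75.1×10⁹ × 1.411×10^-4) = 9.327×10^-4 rad.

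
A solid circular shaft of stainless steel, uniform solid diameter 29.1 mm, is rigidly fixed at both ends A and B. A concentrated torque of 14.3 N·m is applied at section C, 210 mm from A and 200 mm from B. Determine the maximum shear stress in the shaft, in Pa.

With uniform GJ and both ends fixed, compatibility θ_AC = θ_CB gives T_A·a = T_B·b, together with T_A + T_B = T₀.
T_A = T₀·b/(a+b) = 14.30·200/410.0 = 6.976 N·m; T_B = 7.324 N·m.
τ in each portion: τ_AC = 1.44×10^6 Pa, τ_CB = 1.51×10^6 Pa; maximum is in CB.
τ_max = T_CB·r/J = 7.324·0.0146/7.04×10^-8 = 1.514×10^6 Pa.

1.51e6 Pa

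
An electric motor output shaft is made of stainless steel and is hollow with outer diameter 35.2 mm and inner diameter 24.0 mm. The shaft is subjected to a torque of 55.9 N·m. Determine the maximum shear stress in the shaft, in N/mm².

8.33 N/mm²

J = π(d_o⁴ − d_i⁴)/32 = π(0.0352⁴ − 0.0240⁴)/32 = 1.181×10^-7 m⁴.
τ_max = T·r/J = 55.90 × 0.0176 / 1.181×10^-7 = 8.327×10^6 Pa.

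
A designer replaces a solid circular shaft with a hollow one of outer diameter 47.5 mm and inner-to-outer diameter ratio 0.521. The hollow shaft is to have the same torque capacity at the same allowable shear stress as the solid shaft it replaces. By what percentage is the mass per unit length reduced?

23.3 %

Equal τ_max and T ⇒ the solid shaft needs d_s³ = d_o³(1−k⁴), so d_s = 47.5·(1−0.521⁴)^(1/3) = 46.30 mm.
Area ratio A_h/A_s = d_o²(1−k²)/d_s² = (1−k²)/(1−k⁴)^(2/3) = 0.7667.
Mass saving = 1 − 0.7667 = 23.3 %.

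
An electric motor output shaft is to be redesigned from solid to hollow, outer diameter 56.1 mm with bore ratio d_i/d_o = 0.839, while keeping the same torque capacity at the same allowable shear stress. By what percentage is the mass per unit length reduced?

Equal τ_max and T ⇒ the solid shaft needs d_s³ = d_o³(1−k⁴), so d_s = 56.1·(1−0.839⁴)^(1/3) = 44.66 mm.
Area ratio A_h/A_s = d_o²(1−k²)/d_s² = (1−k²)/(1−k⁴)^(2/3) = 0.4672.
Mass saving = 1 − 0.4672 = 53.3 %.

53.3 %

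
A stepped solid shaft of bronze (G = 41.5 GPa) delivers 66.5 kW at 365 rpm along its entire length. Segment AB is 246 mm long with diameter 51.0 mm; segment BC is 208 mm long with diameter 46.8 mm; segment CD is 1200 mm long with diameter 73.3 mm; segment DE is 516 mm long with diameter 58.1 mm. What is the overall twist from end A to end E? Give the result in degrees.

4.08°

ω = 2π·365/60 = 38.22 rad/s, so T = P/ω = 66.5×10³ / 38.22 = 1740 N·m.
J_AB = π(0.0510)⁴/32 = 6.64×10^-7 m⁴; J_BC = π(0.0468)⁴/32 = 4.71×10^-7 m⁴; J_CD = π(0.0733)⁴/32 = 2.83×10^-6 m⁴; J_DE = π(0.0581)⁴/32 = 1.12×10^-6 m⁴.
θ = (T/G)·Σ L_i/J_i = (1740/41.5×10⁹)·(0.246/6.64×10^-7 + 0.208/4.71×10^-7 + 1.20/2.83×10^-6 + 0.516/1.12×10^-6) = 0.07113 rad.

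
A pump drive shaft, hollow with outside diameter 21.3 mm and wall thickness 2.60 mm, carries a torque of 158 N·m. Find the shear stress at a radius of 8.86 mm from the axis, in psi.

14900 psi

J = π(d_o⁴ − d_i⁴)/32 = π(0.0213⁴ − 0.0161⁴)/32 = 1.361×10^-8 m⁴.
Shear stress varies linearly with radius: τ = T·r/J = 158.0 × 0.00886 / 1.361×10^-8 = 1.028×10^8 Pa.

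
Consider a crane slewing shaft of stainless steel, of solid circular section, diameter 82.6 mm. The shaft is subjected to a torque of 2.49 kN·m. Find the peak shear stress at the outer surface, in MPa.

J = πd⁴/32 = π(0.0826)⁴/32 = 4.570×10^-6 m⁴.
τ_max = T·r/J = 2490 × 0.0413 / 4.570×10^-6 = 2.250×10^7 Pa.

22.5 MPa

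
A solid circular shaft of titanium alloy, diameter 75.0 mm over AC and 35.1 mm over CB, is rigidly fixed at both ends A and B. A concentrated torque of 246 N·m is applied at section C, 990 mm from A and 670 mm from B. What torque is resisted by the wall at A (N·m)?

230 N·m

Compatibility: T_A·a/J_AC = T_B·b/J_CB with T_A + T_B = T₀.
J_AC = 3.11×10^-6 m⁴, J_CB = 1.49×10^-7 m⁴, so T_A = T₀·(J_AC/a)/((J_AC/a)+(J_CB/b)) = 229.7 N·m, T_B = 16.28 N·m.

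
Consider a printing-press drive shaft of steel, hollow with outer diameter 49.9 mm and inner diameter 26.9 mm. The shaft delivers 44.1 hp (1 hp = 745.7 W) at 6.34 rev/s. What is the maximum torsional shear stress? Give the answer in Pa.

3.70e7 Pa

ω = 2π·6.34 = 39.84 rad/s, so T = P/ω = 44.1×745.7 / 39.84 = 825.5 N·m.
J = π(d_o⁴ − d_i⁴)/32 = π(0.0499⁴ − 0.0269⁴)/32 = 5.573×10^-7 m⁴.
τ_max = T·r/J = 825.5 × 0.0249 / 5.573×10^-7 = 3.696×10^7 Pa.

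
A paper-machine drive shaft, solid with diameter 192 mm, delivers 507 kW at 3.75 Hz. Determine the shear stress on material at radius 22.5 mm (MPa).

3.63 MPa

ω = 2π·3.75 = 23.56 rad/s, so T = P/ω = 507×10³ / 23.56 = 21520 N·m.
J = πd⁴/32 = π(0.192)⁴/32 = 1.334×10^-4 m⁴.
Shear stress varies linearly with radius: τ = T·r/J = 21520 × 0.0225 / 1.334×10^-4 = 3.629×10^6 Pa.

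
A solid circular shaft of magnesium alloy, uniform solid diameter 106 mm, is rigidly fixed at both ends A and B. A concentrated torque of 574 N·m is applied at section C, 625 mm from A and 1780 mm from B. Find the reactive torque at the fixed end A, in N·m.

With uniform GJ and both ends fixed, compatibility θ_AC = θ_CB gives T_A·a = T_B·b, together with T_A + T_B = T₀.
T_A = T₀·b/(a+b) = 574.0·1780/2405 = 424.8 N·m; T_B = 149.2 N·m.

425 N·m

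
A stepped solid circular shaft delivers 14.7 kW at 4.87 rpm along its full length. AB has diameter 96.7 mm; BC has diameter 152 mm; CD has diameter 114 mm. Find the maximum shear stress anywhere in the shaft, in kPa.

ω = 2π·4.87/60 = 0.5100 rad/s, so T = P/ω = 14.7×10³ / 0.5100 = 28820 N·m.
Under the same torque, τ_max = 16T/(πd³) is largest where d is smallest — segment AB (d = 96.7 mm).
τ_max = 16·28820/(π·(0.0967)³) = 1.623×10^8 Pa.

162000 kPa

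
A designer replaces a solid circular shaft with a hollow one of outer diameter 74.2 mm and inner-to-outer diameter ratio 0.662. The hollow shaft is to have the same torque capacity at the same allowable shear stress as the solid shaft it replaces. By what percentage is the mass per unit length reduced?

Equal τ_max and T ⇒ the solid shaft needs d_s³ = d_o³(1−k⁴), so d_s = 74.2·(1−0.662⁴)^(1/3) = 69.11 mm.
Area ratio A_h/A_s = d_o²(1−k²)/d_s² = (1−k²)/(1−k⁴)^(2/3) = 0.6476.
Mass saving = 1 − 0.6476 = 35.2 %.

35.2 %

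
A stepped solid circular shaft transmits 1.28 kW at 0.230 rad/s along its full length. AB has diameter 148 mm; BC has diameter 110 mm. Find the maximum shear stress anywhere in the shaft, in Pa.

2.13e7 Pa

ω = 0.230 rad/s, so T = P/ω = 1.28×10³ / 0.2300 = 5565 N·m.
Under the same torque, τ_max = 16T/(πd³) is largest where d is smallest — segment BC (d = 110 mm).
τ_max = 16·5565/(π·(0.110)³) = 2.129×10^7 Pa.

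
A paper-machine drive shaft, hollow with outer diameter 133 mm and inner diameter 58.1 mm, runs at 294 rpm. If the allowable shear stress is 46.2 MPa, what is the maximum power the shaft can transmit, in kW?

J = π(d_o⁴ − d_i⁴)/32 = π(0.133⁴ − 0.0581⁴)/32 = 2.960×10^-5 m⁴.
T_max = τ_allow·J/r = 4.62×10^7 × 2.960×10^-5 / 0.0665 = 20560 N·m.
ω = 2π·294/60 = 30.79 rad/s, so P_max = T_max·ω = 6.331×10^5 W.

633 kW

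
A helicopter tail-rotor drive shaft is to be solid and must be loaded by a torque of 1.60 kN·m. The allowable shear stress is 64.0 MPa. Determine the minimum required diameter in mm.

For a solid shaft τ_max = 16T/(πd³), so d = (16T/(π τ_allow))^(1/3) = (16·1600/(π·6.40×10^7))^(1/3) = 0.05031 m.

50.3 mm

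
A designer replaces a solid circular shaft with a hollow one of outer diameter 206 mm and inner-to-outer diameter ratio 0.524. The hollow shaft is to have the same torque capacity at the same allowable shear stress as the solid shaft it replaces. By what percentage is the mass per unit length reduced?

Equal τ_max and T ⇒ the solid shaft needs d_s³ = d_o³(1−k⁴), so d_s = 206·(1−0.524⁴)^(1/3) = 200.7 mm.
Area ratio A_h/A_s = d_o²(1−k²)/d_s² = (1−k²)/(1−k⁴)^(2/3) = 0.7643.
Mass saving = 1 − 0.7643 = 23.6 %.

23.6 %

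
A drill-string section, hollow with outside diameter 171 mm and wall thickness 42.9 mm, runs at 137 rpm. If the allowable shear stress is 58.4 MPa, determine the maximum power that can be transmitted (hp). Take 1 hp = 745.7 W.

J = π(d_o⁴ − d_i⁴)/32 = π(0.171⁴ − 0.0852⁴)/32 = 7.877×10^-5 m⁴.
T_max = τ_allow·J/r = 5.84×10^7 × 7.877×10^-5 / 0.0855 = 53800 N·m.
ω = 2π·137/60 = 14.35 rad/s, so P_max = T_max·ω = 7.719×10^5 W.

1040 hp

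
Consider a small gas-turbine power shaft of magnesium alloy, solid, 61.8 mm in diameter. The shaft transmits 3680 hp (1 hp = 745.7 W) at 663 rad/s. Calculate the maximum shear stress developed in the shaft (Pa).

8.93e7 Pa

ω = 663 rad/s, so T = P/ω = 3680×745.7 / 663.0 = 4139 N·m.
J = πd⁴/32 = π(0.0618)⁴/32 = 1.432×10^-6 m⁴.
τ_max = T·r/J = 4139 × 0.0309 / 1.432×10^-6 = 8.931×10^7 Pa.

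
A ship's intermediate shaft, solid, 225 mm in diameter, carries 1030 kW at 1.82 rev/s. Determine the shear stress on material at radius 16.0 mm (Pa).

5.73e6 Pa

ω = 2π·1.82 = 11.44 rad/s, so T = P/ω = 1030×10³ / 11.44 = 90070 N·m.
J = πd⁴/32 = π(0.225)⁴/32 = 2.516×10^-4 m⁴.
Shear stress varies linearly with radius: τ = T·r/J = 90070 × 0.0160 / 2.516×10^-4 = 5.728×10^6 Pa.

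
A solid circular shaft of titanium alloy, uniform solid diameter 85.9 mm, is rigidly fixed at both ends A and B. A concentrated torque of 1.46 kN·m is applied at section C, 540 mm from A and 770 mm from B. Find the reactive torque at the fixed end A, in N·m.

858 N·m

With uniform GJ and both ends fixed, compatibility θ_AC = θ_CB gives T_A·a = T_B·b, together with T_A + T_B = T₀.
T_A = T₀·b/(a+b) = 1460·770/1310 = 858.2 N·m; T_B = 601.8 N·m.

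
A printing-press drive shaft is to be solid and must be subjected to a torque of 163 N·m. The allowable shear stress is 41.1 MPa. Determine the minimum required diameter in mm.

For a solid shaft τ_max = 16T/(πd³), so d = (16T/(π τ_allow))^(1/3) = (16·163.0/(π·4.11×10^7))^(1/3) = 0.02723 m.

27.2 mm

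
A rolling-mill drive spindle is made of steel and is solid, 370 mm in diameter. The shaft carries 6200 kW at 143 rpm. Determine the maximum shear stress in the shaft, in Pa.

ω = 2π·143/60 = 14.97 rad/s, so T = P/ω = 6200×10³ / 14.97 = 414000 N·m.
J = πd⁴/32 = π(0.370)⁴/32 = 1.840×10^-3 m⁴.
τ_max = T·r/J = 414000 × 0.185 / 1.840×10^-3 = 4.163×10^7 Pa.

4.16e7 Pa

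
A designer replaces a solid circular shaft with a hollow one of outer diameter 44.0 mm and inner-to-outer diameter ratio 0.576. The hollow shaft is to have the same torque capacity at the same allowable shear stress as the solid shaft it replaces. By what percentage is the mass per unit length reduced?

27.8 %

Equal τ_max and T ⇒ the solid shaft needs d_s³ = d_o³(1−k⁴), so d_s = 44.0·(1−0.576⁴)^(1/3) = 42.32 mm.
Area ratio A_h/A_s = d_o²(1−k²)/d_s² = (1−k²)/(1−k⁴)^(2/3) = 0.7222.
Mass saving = 1 − 0.7222 = 27.8 %.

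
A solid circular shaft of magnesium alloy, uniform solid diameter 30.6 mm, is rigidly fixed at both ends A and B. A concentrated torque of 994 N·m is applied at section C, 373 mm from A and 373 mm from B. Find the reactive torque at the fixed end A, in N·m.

497 N·m

With uniform GJ and both ends fixed, compatibility θ_AC = θ_CB gives T_A·a = T_B·b, together with T_A + T_B = T₀.
T_A = T₀·b/(a+b) = 994.0·373/746.0 = 497.0 N·m; T_B = 497.0 N·m.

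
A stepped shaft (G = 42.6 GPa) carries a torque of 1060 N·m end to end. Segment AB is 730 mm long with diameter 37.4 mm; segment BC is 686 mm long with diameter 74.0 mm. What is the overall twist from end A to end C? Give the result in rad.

0.100 rad

J_AB = π(0.0374)⁴/32 = 1.92×10^-7 m⁴; J_BC = π(0.0740)⁴/32 = 2.94×10^-6 m⁴.
θ = (T/G)·Σ L_i/J_i = (1060/42.6×10⁹)·(0.730/1.92×10^-7 + 0.686/2.94×10^-6) = 0.1004 rad.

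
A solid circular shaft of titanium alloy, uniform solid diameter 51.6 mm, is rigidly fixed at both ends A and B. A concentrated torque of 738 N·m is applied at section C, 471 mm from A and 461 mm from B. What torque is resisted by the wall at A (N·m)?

365 N·m

With uniform GJ and both ends fixed, compatibility θ_AC = θ_CB gives T_A·a = T_B·b, together with T_A + T_B = T₀.
T_A = T₀·b/(a+b) = 738.0·461/932.0 = 365.0 N·m; T_B = 373.0 N·m.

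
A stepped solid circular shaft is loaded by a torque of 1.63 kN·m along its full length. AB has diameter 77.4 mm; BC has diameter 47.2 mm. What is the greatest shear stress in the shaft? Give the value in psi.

11500 psi

Under the same torque, τ_max = 16T/(πd³) is largest where d is smallest — segment BC (d = 47.2 mm).
τ_max = 16·1630/(π·(0.0472)³) = 7.895×10^7 Pa.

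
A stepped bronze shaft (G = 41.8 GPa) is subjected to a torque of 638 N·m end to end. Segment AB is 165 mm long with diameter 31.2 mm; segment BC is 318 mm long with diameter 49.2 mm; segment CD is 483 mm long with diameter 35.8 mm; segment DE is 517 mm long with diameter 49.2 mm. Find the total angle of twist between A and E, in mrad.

94.9 mrad

J_AB = π(0.0312)⁴/32 = 9.30×10^-8 m⁴; J_BC = π(0.0492)⁴/32 = 5.75×10^-7 m⁴; J_CD = π(0.0358)⁴/32 = 1.61×10^-7 m⁴; J_DE = π(0.0492)⁴/32 = 5.75×10^-7 m⁴.
θ = (T/G)·Σ L_i/J_i = (638.0/41.8×10⁹)·(0.165/9.30×10^-8 + 0.318/5.75×10^-7 + 0.483/1.61×10^-7 + 0.517/5.75×10^-7) = 0.09494 rad.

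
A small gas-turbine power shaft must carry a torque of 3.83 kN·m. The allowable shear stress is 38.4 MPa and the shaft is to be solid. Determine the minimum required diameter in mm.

79.8 mm

For a solid shaft τ_max = 16T/(πd³), so d = (16T/(π τ_allow))^(1/3) = (16·3830/(π·3.84×10^7))^(1/3) = 0.07979 m.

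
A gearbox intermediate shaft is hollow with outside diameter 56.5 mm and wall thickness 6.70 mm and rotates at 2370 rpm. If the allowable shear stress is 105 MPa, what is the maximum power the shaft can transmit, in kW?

J = π(d_o⁴ − d_i⁴)/32 = π(0.0565⁴ − 0.0431⁴)/32 = 6.617×10^-7 m⁴.
T_max = τ_allow·J/r = 1.05×10^8 × 6.617×10^-7 / 0.0283 = 2459 N·m.
ω = 2π·2370/60 = 248.2 rad/s, so P_max = T_max·ω = 6.104×10^5 W.

610 kW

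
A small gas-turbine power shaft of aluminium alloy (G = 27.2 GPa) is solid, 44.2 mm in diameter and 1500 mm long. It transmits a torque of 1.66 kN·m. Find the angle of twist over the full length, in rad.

0.244 rad

J = πd⁴/32 = π(0.0442)⁴/32 = 3.747×10^-7 m⁴.
θ = T·L/(G·J) = 1660 × 1.50 / (27.2×10⁹ × 3.747×10^-7) = 0.2443 rad.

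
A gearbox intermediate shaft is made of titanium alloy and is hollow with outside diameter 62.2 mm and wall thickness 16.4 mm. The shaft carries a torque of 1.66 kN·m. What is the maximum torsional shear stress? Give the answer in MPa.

37.0 MPa

J = π(d_o⁴ − d_i⁴)/32 = π(0.0622⁴ − 0.0294⁴)/32 = 1.396×10^-6 m⁴.
τ_max = T·r/J = 1660 × 0.0311 / 1.396×10^-6 = 3.698×10^7 Pa.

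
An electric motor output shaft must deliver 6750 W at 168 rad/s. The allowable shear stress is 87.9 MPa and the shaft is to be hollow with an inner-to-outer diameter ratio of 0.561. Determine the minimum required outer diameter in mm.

ω = 168 rad/s, so T = P/ω = 6750 / 168.0 = 40.18 N·m.
For a hollow shaft with d_i/d_o = 0.561: τ_max = 16T/(π d_o³ (1−k⁴)), so d_o = [16T/(π τ_allow (1−k⁴))]^(1/3) = [16·40.18/(π·8.79×10^7·0.9010)]^(1/3) = 0.01372 m.

13.7 mm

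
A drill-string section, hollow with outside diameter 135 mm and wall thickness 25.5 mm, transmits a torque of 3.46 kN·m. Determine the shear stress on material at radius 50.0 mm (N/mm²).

6.24 N/mm²

J = π(d_o⁴ − d_i⁴)/32 = π(0.135⁴ − 0.0840⁴)/32 = 2.772×10^-5 m⁴.
Shear stress varies linearly with radius: τ = T·r/J = 3460 × 0.0500 / 2.772×10^-5 = 6.241×10^6 Pa.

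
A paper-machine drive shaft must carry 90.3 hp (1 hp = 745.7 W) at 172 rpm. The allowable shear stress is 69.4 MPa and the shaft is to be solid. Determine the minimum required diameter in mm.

ω = 2π·172/60 = 18.01 rad/s, so T = P/ω = 90.3×745.7 / 18.01 = 3738 N·m.
For a solid shaft τ_max = 16T/(πd³), so d = (16T/(π τ_allow))^(1/3) = (16·3738/(π·6.94×10^7))^(1/3) = 0.06498 m.

65.0 mm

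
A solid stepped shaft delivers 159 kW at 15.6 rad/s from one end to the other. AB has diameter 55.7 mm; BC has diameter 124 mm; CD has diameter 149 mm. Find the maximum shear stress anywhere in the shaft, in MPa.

ω = 15.6 rad/s, so T = P/ω = 159×10³ / 15.60 = 10190 N·m.
Under the same torque, τ_max = 16T/(πd³) is largest where d is smallest — segment AB (d = 55.7 mm).
τ_max = 16·10190/(π·(0.0557)³) = 3.004×10^8 Pa.

300 MPa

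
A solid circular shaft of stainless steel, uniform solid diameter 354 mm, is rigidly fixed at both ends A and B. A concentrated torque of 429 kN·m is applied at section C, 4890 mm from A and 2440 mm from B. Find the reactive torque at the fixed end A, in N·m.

143000 N·m

With uniform GJ and both ends fixed, compatibility θ_AC = θ_CB gives T_A·a = T_B·b, together with T_A + T_B = T₀.
T_A = T₀·b/(a+b) = 429000·2440/7330 = 142800 N·m; T_B = 286200 N·m.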